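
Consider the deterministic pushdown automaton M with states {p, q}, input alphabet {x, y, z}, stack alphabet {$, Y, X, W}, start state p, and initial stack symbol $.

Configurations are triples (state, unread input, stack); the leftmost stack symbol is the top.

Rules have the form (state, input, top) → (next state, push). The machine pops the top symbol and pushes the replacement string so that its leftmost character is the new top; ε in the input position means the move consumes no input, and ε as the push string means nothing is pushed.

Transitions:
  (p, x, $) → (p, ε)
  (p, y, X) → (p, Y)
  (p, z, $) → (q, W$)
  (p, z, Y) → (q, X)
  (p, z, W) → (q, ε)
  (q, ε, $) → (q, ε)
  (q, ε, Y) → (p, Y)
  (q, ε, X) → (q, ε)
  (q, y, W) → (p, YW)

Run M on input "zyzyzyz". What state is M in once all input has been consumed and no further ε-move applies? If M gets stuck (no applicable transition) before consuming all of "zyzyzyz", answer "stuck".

(p, zyzyzyz, $)
  read z, top $: go to q, push W$ → (q, yzyzyz, W$)
  read y, top W: go to p, push YW → (p, zyzyz, YW$)
  read z, top Y: go to q, push X → (q, yzyz, XW$)
  ε-move, top X: go to q, push ε → (q, yzyz, W$)
  read y, top W: go to p, push YW → (p, zyz, YW$)
  read z, top Y: go to q, push X → (q, yz, XW$)
  ε-move, top X: go to q, push ε → (q, yz, W$)
  read y, top W: go to p, push YW → (p, z, YW$)
  read z, top Y: go to q, push X → (q, ε, XW$)
  ε-move, top X: go to q, push ε → (q, ε, W$)
All input consumed; M is in state q.

q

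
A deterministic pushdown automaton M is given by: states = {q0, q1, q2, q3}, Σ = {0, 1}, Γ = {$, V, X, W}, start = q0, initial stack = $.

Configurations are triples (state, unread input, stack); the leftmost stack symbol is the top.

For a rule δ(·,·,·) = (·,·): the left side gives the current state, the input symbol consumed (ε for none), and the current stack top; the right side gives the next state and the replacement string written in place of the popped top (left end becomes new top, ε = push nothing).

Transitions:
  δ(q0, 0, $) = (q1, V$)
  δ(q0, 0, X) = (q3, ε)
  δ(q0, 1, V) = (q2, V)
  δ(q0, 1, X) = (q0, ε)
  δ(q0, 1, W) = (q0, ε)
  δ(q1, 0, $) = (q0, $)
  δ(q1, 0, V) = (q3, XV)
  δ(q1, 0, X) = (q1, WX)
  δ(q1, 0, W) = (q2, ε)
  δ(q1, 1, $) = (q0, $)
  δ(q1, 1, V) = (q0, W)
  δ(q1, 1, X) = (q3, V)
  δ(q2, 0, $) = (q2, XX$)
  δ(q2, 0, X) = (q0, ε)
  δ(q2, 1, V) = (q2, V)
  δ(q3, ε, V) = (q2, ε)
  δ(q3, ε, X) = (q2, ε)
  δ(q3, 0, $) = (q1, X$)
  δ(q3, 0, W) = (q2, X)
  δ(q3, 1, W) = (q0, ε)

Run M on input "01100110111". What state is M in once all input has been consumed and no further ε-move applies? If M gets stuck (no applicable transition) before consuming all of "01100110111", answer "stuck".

(q0, 01100110111, $) ⊢ (q1, 1100110111, V$) ⊢ (q0, 100110111, W$) ⊢ (q0, 00110111, $) ⊢ (q1, 0110111, V$) ⊢ (q3, 110111, XV$) ⊢ (q2, 110111, V$) ⊢ (q2, 10111, V$) ⊢ (q2, 0111, V$)
No transition for (q2, 0, top V); M blocks with input 0111 remaining.

stuck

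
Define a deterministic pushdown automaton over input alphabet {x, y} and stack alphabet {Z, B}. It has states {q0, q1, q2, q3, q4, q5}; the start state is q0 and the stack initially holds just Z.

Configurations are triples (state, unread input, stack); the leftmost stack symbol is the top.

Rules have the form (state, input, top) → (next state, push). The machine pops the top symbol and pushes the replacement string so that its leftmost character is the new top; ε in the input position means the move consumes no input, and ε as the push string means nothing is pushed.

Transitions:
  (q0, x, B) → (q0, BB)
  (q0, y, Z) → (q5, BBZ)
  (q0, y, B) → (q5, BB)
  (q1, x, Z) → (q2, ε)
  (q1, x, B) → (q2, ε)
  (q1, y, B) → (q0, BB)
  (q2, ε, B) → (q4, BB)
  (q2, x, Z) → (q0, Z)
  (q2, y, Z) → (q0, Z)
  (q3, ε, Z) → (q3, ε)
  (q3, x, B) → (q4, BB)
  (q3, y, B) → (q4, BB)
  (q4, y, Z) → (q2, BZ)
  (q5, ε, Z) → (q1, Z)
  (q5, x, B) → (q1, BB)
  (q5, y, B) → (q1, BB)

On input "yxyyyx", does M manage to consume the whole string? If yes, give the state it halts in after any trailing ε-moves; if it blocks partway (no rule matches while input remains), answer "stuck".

q4

(q0, yxyyyx, Z) ⊢ (q5, xyyyx, BBZ) ⊢ (q1, yyyx, BBBZ) ⊢ (q0, yyx, BBBBZ) ⊢ (q5, yx, BBBBBZ) ⊢ (q1, x, BBBBBBZ) ⊢ (q2, ε, BBBBBZ) ⊢ (q4, ε, BBBBBBZ)
All input consumed; M is in state q4.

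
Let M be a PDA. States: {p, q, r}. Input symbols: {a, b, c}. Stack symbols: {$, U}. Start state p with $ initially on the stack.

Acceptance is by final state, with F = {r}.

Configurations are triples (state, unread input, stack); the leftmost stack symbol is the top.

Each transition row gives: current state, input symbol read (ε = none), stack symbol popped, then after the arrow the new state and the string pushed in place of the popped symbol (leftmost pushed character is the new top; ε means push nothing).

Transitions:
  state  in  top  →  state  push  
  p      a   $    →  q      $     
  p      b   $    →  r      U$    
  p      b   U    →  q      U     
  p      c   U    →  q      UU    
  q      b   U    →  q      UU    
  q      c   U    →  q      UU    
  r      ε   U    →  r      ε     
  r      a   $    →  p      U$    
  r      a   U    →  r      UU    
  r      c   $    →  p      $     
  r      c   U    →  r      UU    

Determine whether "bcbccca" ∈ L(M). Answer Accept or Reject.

Accept

One accepting computation: (p, bcbccca, $) ⊢ (r, cbccca, U$) ⊢ (r, cbccca, $) ⊢ (p, bccca, $) ⊢ (r, ccca, U$) ⊢ (r, cca, UU$) ⊢ (r, ca, UUU$) ⊢ (r, a, UUUU$) ⊢ (r, ε, UUUUU$)
All input consumed and state r ∈ F.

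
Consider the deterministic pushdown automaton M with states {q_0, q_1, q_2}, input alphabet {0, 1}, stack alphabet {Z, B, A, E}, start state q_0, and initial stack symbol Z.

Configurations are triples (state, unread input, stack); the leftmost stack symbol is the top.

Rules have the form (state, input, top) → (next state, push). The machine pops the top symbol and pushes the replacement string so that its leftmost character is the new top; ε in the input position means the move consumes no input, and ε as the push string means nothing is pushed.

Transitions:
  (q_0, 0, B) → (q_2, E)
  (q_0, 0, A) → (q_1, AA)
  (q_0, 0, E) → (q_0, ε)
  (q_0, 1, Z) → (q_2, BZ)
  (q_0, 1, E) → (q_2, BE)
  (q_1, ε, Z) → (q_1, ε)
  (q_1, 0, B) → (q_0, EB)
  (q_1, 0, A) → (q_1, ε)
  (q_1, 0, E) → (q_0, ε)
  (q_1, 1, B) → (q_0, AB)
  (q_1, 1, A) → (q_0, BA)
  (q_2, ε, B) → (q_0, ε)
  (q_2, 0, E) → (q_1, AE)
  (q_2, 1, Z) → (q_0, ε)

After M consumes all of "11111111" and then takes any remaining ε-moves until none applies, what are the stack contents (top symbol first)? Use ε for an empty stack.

(q_0, 11111111, Z) ⊢ (q_2, 1111111, BZ) ⊢ (q_0, 1111111, Z) ⊢ (q_2, 111111, BZ) ⊢ (q_0, 111111, Z) ⊢ (q_2, 11111, BZ) ⊢ (q_0, 11111, Z) ⊢ (q_2, 1111, BZ) ⊢ (q_0, 1111, Z) ⊢ (q_2, 111, BZ) ⊢ (q_0, 111, Z) ⊢ (q_2, 11, BZ) ⊢ (q_0, 11, Z) ⊢ (q_2, 1, BZ) ⊢ (q_0, 1, Z) ⊢ (q_2, ε, BZ) ⊢ (q_0, ε, Z)
All input consumed in state q_0 with stack Z.

Z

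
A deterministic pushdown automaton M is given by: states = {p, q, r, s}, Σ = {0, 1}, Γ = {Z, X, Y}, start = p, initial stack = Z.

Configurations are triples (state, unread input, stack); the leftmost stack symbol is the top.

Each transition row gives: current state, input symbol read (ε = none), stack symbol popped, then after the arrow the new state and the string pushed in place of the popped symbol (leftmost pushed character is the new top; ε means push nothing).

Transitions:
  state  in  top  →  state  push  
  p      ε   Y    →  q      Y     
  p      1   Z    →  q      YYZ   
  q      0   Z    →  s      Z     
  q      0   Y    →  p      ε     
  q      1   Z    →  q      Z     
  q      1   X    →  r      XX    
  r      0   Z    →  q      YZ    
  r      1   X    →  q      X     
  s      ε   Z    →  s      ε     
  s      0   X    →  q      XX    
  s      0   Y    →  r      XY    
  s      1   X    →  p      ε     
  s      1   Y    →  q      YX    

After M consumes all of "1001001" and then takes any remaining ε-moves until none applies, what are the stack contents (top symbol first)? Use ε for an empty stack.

YYZ

(p, 1001001, Z) ⊢ (q, 001001, YYZ) ⊢ (p, 01001, YZ) ⊢ (q, 01001, YZ) ⊢ (p, 1001, Z) ⊢ (q, 001, YYZ) ⊢ (p, 01, YZ) ⊢ (q, 01, YZ) ⊢ (p, 1, Z) ⊢ (q, ε, YYZ)
All input consumed in state q with stack YYZ.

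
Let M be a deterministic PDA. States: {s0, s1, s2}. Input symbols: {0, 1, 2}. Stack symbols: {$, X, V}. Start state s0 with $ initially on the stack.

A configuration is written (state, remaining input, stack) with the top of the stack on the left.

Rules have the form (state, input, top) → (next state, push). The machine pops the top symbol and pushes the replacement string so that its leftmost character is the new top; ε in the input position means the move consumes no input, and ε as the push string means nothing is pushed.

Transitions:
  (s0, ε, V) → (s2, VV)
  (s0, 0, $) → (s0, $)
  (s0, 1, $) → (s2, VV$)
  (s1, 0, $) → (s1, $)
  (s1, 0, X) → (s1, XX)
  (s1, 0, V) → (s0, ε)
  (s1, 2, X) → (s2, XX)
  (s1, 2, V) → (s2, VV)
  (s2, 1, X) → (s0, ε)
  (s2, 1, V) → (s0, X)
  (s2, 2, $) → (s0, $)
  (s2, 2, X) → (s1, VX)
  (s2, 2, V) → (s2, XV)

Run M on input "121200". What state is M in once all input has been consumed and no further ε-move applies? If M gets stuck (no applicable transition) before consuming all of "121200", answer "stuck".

(s0, 121200, $)
  read 1, top $: go to s2, push VV$ → (s2, 21200, VV$)
  read 2, top V: go to s2, push XV → (s2, 1200, XVV$)
  read 1, top X: go to s0, push ε → (s0, 200, VV$)
  ε-move, top V: go to s2, push VV → (s2, 200, VVV$)
  read 2, top V: go to s2, push XV → (s2, 00, XVVV$)
No transition for (s2, 0, top X); M blocks with input 00 remaining.

stuck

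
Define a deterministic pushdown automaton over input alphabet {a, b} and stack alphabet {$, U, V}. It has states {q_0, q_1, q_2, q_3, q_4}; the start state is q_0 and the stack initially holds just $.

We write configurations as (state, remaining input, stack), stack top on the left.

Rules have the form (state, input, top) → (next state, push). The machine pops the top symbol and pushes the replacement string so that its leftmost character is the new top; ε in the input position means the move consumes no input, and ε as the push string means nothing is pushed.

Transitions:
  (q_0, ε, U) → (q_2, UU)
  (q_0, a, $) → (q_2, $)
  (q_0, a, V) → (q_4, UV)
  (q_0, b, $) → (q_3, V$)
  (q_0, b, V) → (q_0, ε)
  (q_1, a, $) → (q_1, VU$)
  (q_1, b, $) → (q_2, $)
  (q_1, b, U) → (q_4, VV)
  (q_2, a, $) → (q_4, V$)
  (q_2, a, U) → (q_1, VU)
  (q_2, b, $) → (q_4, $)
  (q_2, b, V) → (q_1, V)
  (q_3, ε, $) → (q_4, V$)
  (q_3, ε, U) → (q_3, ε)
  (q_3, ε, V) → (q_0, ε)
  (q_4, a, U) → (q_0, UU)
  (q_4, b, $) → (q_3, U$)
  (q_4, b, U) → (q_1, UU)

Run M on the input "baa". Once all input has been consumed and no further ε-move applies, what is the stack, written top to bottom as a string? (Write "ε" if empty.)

(q_0, baa, $) ⊢ (q_3, aa, V$) ⊢ (q_0, aa, $) ⊢ (q_2, a, $) ⊢ (q_4, ε, V$)
All input consumed in state q_4 with stack V$.

V$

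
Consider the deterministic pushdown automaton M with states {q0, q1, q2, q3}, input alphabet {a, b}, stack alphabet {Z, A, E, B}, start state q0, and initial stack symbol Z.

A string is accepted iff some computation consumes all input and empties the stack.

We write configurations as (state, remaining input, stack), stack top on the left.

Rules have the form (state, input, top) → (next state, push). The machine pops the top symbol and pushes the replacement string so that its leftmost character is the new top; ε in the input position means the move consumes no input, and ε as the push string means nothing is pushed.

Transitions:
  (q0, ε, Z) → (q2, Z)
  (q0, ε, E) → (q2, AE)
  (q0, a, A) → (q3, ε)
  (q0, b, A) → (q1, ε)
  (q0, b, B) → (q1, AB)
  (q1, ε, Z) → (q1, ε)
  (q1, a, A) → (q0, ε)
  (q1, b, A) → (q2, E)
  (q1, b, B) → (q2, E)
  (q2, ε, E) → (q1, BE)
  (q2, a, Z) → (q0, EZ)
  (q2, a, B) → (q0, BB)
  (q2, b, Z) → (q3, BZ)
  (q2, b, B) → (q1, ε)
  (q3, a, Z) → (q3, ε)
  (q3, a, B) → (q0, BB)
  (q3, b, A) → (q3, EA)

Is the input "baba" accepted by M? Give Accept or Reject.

Reject

(q0, baba, Z)
  ε-move, top Z: go to q2, push Z → (q2, baba, Z)
  read b, top Z: go to q3, push BZ → (q3, aba, BZ)
  read a, top B: go to q0, push BB → (q0, ba, BBZ)
  read b, top B: go to q1, push AB → (q1, a, ABBZ)
  read a, top A: go to q0, push ε → (q0, ε, BBZ)
All input consumed; stack is BBZ, not empty, and no further ε-move applies.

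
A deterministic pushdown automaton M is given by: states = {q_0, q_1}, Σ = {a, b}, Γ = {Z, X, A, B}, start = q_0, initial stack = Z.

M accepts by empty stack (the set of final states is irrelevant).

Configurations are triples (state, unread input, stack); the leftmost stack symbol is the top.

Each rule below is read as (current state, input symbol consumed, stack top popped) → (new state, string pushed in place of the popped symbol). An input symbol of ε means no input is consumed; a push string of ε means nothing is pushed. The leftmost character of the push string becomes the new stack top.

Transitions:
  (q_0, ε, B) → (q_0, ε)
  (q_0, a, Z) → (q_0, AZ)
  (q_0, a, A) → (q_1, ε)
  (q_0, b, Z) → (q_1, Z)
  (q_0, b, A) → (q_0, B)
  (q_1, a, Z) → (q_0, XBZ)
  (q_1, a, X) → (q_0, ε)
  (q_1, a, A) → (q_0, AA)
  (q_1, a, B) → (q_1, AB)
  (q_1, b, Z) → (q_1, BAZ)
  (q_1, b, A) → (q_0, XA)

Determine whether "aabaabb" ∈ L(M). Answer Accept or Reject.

(q_0, aabaabb, Z) ⊢ (q_0, abaabb, AZ) ⊢ (q_1, baabb, Z) ⊢ (q_1, aabb, BAZ) ⊢ (q_1, abb, ABAZ) ⊢ (q_0, bb, AABAZ) ⊢ (q_0, b, BABAZ) ⊢ (q_0, b, ABAZ) ⊢ (q_0, ε, BBAZ) ⊢ (q_0, ε, BAZ) ⊢ (q_0, ε, AZ)
All input consumed; stack is AZ, not empty, and no further ε-move applies.

Reject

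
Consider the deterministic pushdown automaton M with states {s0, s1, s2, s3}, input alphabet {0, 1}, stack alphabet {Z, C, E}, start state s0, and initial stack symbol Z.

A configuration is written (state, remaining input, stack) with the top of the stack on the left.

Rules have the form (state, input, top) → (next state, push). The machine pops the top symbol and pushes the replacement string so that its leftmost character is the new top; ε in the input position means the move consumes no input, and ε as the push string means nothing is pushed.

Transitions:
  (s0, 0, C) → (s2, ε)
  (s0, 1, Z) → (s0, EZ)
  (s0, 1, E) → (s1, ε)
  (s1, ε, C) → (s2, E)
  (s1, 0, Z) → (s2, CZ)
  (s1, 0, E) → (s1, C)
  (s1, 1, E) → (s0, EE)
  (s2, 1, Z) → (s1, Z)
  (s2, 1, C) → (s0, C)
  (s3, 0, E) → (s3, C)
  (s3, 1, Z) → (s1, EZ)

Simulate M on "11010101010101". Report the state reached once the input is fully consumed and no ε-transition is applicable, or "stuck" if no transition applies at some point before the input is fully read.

s1

(s0, 11010101010101, Z)
  read 1, top Z: go to s0, push EZ → (s0, 1010101010101, EZ)
  read 1, top E: go to s1, push ε → (s1, 010101010101, Z)
  read 0, top Z: go to s2, push CZ → (s2, 10101010101, CZ)
  read 1, top C: go to s0, push C → (s0, 0101010101, CZ)
  read 0, top C: go to s2, push ε → (s2, 101010101, Z)
  read 1, top Z: go to s1, push Z → (s1, 01010101, Z)
  read 0, top Z: go to s2, push CZ → (s2, 1010101, CZ)
  read 1, top C: go to s0, push C → (s0, 010101, CZ)
  read 0, top C: go to s2, push ε → (s2, 10101, Z)
  read 1, top Z: go to s1, push Z → (s1, 0101, Z)
  read 0, top Z: go to s2, push CZ → (s2, 101, CZ)
  read 1, top C: go to s0, push C → (s0, 01, CZ)
  read 0, top C: go to s2, push ε → (s2, 1, Z)
  read 1, top Z: go to s1, push Z → (s1, ε, Z)
All input consumed; M is in state s1.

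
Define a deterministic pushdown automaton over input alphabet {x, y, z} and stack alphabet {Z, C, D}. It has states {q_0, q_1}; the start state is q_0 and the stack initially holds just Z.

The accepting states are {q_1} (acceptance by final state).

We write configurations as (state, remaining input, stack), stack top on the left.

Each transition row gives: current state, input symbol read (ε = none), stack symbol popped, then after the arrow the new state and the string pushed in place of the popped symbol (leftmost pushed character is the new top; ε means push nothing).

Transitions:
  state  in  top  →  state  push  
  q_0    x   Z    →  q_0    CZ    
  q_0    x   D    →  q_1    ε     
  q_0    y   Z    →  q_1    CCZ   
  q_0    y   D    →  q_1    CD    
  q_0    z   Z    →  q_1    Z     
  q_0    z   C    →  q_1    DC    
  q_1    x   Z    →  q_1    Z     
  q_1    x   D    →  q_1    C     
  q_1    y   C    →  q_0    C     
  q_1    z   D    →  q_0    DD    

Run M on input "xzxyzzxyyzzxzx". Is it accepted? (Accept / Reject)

Reject

(q_0, xzxyzzxyyzzxzx, Z)
  read x, top Z: go to q_0, push CZ → (q_0, zxyzzxyyzzxzx, CZ)
  read z, top C: go to q_1, push DC → (q_1, xyzzxyyzzxzx, DCZ)
  read x, top D: go to q_1, push C → (q_1, yzzxyyzzxzx, CCZ)
  read y, top C: go to q_0, push C → (q_0, zzxyyzzxzx, CCZ)
  read z, top C: go to q_1, push DC → (q_1, zxyyzzxzx, DCCZ)
  read z, top D: go to q_0, push DD → (q_0, xyyzzxzx, DDCCZ)
  read x, top D: go to q_1, push ε → (q_1, yyzzxzx, DCCZ)
No transition applies at (q_1, yyzzxzx, DCCZ); input not fully consumed.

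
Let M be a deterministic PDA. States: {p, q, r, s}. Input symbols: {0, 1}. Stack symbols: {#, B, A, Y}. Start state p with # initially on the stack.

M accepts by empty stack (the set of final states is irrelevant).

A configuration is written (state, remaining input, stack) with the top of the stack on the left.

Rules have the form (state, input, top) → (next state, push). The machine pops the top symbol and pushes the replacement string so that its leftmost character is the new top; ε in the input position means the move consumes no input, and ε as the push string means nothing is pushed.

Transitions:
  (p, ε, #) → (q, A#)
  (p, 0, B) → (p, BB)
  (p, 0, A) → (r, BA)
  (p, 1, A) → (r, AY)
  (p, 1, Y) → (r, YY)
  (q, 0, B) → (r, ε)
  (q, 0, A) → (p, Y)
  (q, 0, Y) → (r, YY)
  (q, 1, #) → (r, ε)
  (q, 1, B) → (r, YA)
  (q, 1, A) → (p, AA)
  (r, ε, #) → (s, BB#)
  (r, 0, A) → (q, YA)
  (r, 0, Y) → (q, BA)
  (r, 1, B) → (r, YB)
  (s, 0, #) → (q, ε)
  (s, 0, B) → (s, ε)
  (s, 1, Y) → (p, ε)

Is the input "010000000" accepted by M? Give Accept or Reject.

(p, 010000000, #)
  ε-move, top #: go to q, push A# → (q, 010000000, A#)
  read 0, top A: go to p, push Y → (p, 10000000, Y#)
  read 1, top Y: go to r, push YY → (r, 0000000, YY#)
  read 0, top Y: go to q, push BA → (q, 000000, BAY#)
  read 0, top B: go to r, push ε → (r, 00000, AY#)
  read 0, top A: go to q, push YA → (q, 0000, YAY#)
  read 0, top Y: go to r, push YY → (r, 000, YYAY#)
  read 0, top Y: go to q, push BA → (q, 00, BAYAY#)
  read 0, top B: go to r, push ε → (r, 0, AYAY#)
  read 0, top A: go to q, push YA → (q, ε, YAYAY#)
All input consumed; stack is YAYAY#, not empty, and no further ε-move applies.

Reject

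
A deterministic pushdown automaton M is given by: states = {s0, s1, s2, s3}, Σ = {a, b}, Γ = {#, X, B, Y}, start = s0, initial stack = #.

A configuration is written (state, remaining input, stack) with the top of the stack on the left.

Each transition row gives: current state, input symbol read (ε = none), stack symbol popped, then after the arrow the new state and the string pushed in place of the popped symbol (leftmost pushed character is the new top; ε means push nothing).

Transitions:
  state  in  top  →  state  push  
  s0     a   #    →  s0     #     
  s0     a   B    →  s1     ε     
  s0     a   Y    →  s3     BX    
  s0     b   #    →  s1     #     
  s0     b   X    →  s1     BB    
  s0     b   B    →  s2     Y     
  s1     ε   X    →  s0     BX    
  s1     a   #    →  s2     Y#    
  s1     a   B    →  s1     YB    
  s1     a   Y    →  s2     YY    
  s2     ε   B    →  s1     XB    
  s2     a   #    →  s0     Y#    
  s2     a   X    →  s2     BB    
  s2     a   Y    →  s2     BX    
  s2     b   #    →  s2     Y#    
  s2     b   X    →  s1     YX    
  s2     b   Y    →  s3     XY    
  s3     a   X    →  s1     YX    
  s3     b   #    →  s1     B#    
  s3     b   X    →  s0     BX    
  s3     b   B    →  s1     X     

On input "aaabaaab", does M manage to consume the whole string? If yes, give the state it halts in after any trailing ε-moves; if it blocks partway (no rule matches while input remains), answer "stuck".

s2

(s0, aaabaaab, #)
  read a, top #: go to s0, push # → (s0, aabaaab, #)
  read a, top #: go to s0, push # → (s0, abaaab, #)
  read a, top #: go to s0, push # → (s0, baaab, #)
  read b, top #: go to s1, push # → (s1, aaab, #)
  read a, top #: go to s2, push Y# → (s2, aab, Y#)
  read a, top Y: go to s2, push BX → (s2, ab, BX#)
  ε-move, top B: go to s1, push XB → (s1, ab, XBX#)
  ε-move, top X: go to s0, push BX → (s0, ab, BXBX#)
  read a, top B: go to s1, push ε → (s1, b, XBX#)
  ε-move, top X: go to s0, push BX → (s0, b, BXBX#)
  read b, top B: go to s2, push Y → (s2, ε, YXBX#)
All input consumed; M is in state s2.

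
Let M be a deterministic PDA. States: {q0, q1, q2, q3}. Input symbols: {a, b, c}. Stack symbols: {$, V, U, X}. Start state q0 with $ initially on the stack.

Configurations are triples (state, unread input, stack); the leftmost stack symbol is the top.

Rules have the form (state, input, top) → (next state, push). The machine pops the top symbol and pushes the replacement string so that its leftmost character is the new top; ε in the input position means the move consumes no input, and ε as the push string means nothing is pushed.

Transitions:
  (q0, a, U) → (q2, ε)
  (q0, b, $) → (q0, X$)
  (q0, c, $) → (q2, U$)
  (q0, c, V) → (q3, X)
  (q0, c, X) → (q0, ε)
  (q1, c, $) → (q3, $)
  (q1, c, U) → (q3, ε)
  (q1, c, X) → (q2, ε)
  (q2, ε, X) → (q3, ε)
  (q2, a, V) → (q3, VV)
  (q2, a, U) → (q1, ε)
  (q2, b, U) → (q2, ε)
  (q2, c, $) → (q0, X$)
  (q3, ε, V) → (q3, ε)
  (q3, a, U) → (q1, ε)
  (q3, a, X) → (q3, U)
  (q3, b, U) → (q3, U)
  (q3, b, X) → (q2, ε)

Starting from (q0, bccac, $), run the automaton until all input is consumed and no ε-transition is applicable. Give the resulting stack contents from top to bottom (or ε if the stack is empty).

$

(q0, bccac, $) ⊢ (q0, ccac, X$) ⊢ (q0, cac, $) ⊢ (q2, ac, U$) ⊢ (q1, c, $) ⊢ (q3, ε, $)
All input consumed in state q3 with stack $.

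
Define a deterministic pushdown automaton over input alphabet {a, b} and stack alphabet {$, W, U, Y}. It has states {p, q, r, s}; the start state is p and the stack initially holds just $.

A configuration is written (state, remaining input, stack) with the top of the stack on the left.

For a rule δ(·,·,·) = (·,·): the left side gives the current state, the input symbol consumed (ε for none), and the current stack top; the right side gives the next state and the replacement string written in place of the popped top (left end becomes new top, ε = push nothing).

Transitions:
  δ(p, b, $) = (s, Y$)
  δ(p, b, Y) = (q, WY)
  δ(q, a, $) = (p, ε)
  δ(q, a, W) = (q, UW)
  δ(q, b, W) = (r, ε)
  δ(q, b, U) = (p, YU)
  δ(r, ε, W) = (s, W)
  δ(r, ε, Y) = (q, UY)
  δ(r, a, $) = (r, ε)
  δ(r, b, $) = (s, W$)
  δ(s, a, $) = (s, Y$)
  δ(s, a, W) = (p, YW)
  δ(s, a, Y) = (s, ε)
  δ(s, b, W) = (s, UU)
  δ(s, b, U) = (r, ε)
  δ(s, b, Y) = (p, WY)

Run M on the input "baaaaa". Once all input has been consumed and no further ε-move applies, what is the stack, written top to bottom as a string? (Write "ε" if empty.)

(p, baaaaa, $) ⊢ (s, aaaaa, Y$) ⊢ (s, aaaa, $) ⊢ (s, aaa, Y$) ⊢ (s, aa, $) ⊢ (s, a, Y$) ⊢ (s, ε, $)
All input consumed in state s with stack $.

$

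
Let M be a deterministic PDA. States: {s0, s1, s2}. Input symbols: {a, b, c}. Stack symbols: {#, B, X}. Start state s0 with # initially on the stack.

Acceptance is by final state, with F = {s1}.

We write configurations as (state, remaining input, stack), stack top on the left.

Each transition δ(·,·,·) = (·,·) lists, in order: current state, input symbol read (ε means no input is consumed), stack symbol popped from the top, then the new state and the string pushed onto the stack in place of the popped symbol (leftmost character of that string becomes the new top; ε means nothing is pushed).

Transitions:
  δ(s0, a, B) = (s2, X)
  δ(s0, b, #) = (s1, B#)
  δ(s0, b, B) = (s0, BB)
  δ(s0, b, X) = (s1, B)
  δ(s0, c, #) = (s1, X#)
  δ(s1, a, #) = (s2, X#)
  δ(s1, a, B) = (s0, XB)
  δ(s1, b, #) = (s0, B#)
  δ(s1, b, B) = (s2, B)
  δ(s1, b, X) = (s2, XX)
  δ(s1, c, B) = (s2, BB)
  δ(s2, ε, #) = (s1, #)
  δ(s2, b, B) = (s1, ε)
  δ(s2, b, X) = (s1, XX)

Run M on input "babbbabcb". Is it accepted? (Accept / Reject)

(s0, babbbabcb, #)
  read b, top #: go to s1, push B# → (s1, abbbabcb, B#)
  read a, top B: go to s0, push XB → (s0, bbbabcb, XB#)
  read b, top X: go to s1, push B → (s1, bbabcb, BB#)
  read b, top B: go to s2, push B → (s2, babcb, BB#)
  read b, top B: go to s1, push ε → (s1, abcb, B#)
  read a, top B: go to s0, push XB → (s0, bcb, XB#)
  read b, top X: go to s1, push B → (s1, cb, BB#)
  read c, top B: go to s2, push BB → (s2, b, BBB#)
  read b, top B: go to s1, push ε → (s1, ε, BB#)
All input consumed; state s1 ∈ F.

Accept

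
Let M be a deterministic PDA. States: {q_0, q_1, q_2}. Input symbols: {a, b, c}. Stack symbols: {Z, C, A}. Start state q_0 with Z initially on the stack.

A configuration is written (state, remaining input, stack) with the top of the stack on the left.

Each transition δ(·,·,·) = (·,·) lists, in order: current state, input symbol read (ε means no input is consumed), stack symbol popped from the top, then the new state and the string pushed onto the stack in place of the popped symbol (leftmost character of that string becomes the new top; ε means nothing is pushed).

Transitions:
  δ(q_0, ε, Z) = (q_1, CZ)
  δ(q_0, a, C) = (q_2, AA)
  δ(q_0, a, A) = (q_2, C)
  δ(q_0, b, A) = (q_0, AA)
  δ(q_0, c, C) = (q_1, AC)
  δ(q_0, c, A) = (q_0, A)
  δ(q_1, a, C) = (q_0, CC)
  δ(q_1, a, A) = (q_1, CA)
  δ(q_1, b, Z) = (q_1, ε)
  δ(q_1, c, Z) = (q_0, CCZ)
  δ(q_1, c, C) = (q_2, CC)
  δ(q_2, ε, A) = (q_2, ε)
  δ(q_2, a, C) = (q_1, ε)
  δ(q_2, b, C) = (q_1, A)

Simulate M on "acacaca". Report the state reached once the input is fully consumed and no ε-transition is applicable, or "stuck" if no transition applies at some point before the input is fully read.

(q_0, acacaca, Z) ⊢ (q_1, acacaca, CZ) ⊢ (q_0, cacaca, CCZ) ⊢ (q_1, acaca, ACCZ) ⊢ (q_1, caca, CACCZ) ⊢ (q_2, aca, CCACCZ) ⊢ (q_1, ca, CACCZ) ⊢ (q_2, a, CCACCZ) ⊢ (q_1, ε, CACCZ)
All input consumed; M is in state q_1.

q_1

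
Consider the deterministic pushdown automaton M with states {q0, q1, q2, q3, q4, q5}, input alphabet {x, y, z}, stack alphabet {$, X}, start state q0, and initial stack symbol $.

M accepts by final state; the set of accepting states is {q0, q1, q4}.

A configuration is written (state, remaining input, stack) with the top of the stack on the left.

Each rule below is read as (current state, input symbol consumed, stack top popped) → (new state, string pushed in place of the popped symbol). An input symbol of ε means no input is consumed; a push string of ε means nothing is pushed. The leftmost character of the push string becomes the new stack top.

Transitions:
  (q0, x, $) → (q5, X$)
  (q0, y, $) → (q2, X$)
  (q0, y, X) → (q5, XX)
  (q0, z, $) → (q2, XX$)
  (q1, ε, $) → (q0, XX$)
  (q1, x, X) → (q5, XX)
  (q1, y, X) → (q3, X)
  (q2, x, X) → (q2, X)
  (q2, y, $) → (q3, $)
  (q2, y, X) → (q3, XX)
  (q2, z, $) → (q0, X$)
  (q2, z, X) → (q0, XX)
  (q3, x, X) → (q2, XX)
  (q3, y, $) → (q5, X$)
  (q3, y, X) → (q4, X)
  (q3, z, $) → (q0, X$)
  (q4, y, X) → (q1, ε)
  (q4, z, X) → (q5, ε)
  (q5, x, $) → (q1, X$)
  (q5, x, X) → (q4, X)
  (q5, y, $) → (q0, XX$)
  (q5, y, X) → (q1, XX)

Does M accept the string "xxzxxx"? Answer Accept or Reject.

(q0, xxzxxx, $)
  read x, top $: go to q5, push X$ → (q5, xzxxx, X$)
  read x, top X: go to q4, push X → (q4, zxxx, X$)
  read z, top X: go to q5, push ε → (q5, xxx, $)
  read x, top $: go to q1, push X$ → (q1, xx, X$)
  read x, top X: go to q5, push XX → (q5, x, XX$)
  read x, top X: go to q4, push X → (q4, ε, XX$)
All input consumed; state q4 ∈ F.

Accept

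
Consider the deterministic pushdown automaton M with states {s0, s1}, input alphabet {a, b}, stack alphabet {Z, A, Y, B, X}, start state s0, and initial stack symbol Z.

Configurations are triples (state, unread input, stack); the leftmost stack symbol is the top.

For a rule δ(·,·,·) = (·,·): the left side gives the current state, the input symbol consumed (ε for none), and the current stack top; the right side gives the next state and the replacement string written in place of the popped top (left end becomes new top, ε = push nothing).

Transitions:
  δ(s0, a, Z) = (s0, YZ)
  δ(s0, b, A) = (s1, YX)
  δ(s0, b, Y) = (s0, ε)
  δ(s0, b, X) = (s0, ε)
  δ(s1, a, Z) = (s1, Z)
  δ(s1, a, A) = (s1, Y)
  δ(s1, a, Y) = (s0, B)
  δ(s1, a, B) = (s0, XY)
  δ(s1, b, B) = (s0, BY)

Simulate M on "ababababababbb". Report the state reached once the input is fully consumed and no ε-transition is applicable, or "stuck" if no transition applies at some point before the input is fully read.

(s0, ababababababbb, Z)
  read a, top Z: go to s0, push YZ → (s0, babababababbb, YZ)
  read b, top Y: go to s0, push ε → (s0, abababababbb, Z)
  read a, top Z: go to s0, push YZ → (s0, bababababbb, YZ)
  read b, top Y: go to s0, push ε → (s0, ababababbb, Z)
  read a, top Z: go to s0, push YZ → (s0, babababbb, YZ)
  read b, top Y: go to s0, push ε → (s0, abababbb, Z)
  read a, top Z: go to s0, push YZ → (s0, bababbb, YZ)
  read b, top Y: go to s0, push ε → (s0, ababbb, Z)
  read a, top Z: go to s0, push YZ → (s0, babbb, YZ)
  read b, top Y: go to s0, push ε → (s0, abbb, Z)
  read a, top Z: go to s0, push YZ → (s0, bbb, YZ)
  read b, top Y: go to s0, push ε → (s0, bb, Z)
No transition for (s0, b, top Z); M blocks with input bb remaining.

stuck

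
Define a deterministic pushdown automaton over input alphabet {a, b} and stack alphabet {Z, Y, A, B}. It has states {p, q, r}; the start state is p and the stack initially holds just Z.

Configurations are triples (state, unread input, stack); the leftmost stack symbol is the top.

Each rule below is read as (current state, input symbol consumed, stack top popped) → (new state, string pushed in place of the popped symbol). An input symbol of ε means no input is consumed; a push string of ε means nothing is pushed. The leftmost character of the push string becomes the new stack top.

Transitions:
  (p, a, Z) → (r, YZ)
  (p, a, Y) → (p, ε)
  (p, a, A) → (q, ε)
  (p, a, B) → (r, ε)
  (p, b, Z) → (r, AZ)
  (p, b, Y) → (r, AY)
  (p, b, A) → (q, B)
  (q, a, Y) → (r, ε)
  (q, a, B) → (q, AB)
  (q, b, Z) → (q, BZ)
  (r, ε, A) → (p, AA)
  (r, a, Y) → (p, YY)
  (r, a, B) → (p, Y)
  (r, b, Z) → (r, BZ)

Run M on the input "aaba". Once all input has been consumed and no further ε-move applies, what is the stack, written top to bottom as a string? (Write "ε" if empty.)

AYYZ

(p, aaba, Z) ⊢ (r, aba, YZ) ⊢ (p, ba, YYZ) ⊢ (r, a, AYYZ) ⊢ (p, a, AAYYZ) ⊢ (q, ε, AYYZ)
All input consumed in state q with stack AYYZ.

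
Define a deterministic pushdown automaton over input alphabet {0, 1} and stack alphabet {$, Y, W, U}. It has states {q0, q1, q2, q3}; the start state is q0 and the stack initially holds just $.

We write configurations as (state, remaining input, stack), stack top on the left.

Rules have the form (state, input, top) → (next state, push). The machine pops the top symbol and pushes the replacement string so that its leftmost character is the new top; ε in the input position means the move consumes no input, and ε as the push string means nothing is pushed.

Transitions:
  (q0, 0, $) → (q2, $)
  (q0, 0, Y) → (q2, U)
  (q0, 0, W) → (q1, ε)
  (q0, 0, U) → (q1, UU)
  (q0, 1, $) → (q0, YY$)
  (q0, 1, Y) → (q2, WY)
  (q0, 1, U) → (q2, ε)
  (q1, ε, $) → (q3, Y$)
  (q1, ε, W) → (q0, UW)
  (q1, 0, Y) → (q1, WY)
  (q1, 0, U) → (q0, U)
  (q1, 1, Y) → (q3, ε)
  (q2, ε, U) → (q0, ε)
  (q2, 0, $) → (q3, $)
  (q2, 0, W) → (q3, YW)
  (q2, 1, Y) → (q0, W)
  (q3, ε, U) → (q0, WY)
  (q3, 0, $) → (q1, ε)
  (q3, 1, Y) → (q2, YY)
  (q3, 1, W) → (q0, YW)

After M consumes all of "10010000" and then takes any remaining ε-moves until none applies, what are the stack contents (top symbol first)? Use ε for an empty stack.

$

(q0, 10010000, $) ⊢ (q0, 0010000, YY$) ⊢ (q2, 010000, UY$) ⊢ (q0, 010000, Y$) ⊢ (q2, 10000, U$) ⊢ (q0, 10000, $) ⊢ (q0, 0000, YY$) ⊢ (q2, 000, UY$) ⊢ (q0, 000, Y$) ⊢ (q2, 00, U$) ⊢ (q0, 00, $) ⊢ (q2, 0, $) ⊢ (q3, ε, $)
All input consumed in state q3 with stack $.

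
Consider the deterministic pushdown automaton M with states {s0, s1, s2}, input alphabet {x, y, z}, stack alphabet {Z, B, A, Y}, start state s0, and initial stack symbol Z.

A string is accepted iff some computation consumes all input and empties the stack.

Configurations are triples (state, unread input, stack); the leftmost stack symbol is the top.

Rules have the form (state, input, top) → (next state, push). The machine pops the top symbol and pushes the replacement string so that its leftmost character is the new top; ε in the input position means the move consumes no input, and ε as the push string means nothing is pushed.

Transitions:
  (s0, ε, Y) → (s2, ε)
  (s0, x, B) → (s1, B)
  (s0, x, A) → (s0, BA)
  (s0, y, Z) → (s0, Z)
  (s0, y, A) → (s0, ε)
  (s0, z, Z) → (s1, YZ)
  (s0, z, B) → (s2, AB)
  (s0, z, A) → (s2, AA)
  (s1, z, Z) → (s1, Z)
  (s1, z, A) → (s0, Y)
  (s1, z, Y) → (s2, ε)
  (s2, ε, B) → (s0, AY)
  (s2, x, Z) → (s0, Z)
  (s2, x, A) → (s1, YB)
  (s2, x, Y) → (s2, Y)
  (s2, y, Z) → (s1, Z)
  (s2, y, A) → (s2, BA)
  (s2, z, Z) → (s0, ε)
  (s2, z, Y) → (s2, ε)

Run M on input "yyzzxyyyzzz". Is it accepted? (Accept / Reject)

(s0, yyzzxyyyzzz, Z)
  read y, top Z: go to s0, push Z → (s0, yzzxyyyzzz, Z)
  read y, top Z: go to s0, push Z → (s0, zzxyyyzzz, Z)
  read z, top Z: go to s1, push YZ → (s1, zxyyyzzz, YZ)
  read z, top Y: go to s2, push ε → (s2, xyyyzzz, Z)
  read x, top Z: go to s0, push Z → (s0, yyyzzz, Z)
  read y, top Z: go to s0, push Z → (s0, yyzzz, Z)
  read y, top Z: go to s0, push Z → (s0, yzzz, Z)
  read y, top Z: go to s0, push Z → (s0, zzz, Z)
  read z, top Z: go to s1, push YZ → (s1, zz, YZ)
  read z, top Y: go to s2, push ε → (s2, z, Z)
  read z, top Z: go to s0, push ε → (s0, ε, ε)
All input consumed and the stack is empty.

Accept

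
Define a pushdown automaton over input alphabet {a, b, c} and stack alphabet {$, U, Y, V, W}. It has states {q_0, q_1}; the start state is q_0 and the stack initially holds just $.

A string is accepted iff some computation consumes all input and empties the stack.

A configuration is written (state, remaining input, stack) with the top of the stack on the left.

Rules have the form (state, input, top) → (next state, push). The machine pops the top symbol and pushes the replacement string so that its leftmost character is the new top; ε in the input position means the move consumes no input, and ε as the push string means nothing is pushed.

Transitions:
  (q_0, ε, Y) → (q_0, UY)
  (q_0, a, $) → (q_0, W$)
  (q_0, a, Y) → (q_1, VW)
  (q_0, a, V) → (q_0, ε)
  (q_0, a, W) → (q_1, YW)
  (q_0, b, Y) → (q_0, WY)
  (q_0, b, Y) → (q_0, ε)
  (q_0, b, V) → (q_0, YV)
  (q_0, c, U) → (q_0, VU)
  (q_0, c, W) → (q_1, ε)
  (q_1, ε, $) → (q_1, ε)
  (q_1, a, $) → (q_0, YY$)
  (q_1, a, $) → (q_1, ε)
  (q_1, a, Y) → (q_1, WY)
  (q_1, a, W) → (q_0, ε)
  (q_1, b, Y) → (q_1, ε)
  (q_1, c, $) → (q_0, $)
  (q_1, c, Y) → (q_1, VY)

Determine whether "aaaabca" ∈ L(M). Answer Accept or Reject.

Accept

One accepting computation: (q_0, aaaabca, $) ⊢ (q_0, aaabca, W$) ⊢ (q_1, aabca, YW$) ⊢ (q_1, abca, WYW$) ⊢ (q_0, bca, YW$) ⊢ (q_0, ca, W$) ⊢ (q_1, a, $) ⊢ (q_1, ε, ε)
All input consumed and the stack is empty.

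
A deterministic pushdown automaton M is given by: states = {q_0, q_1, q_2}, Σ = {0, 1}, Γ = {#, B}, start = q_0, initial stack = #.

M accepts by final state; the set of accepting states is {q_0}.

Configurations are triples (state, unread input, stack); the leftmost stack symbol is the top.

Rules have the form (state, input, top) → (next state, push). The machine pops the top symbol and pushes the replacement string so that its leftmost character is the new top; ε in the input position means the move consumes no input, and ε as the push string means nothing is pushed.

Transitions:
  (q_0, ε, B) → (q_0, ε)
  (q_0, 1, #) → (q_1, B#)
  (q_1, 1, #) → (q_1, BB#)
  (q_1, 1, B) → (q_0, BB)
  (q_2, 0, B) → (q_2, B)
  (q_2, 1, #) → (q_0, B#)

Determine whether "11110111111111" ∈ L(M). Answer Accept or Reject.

(q_0, 11110111111111, #)
  read 1, top #: go to q_1, push B# → (q_1, 1110111111111, B#)
  read 1, top B: go to q_0, push BB → (q_0, 110111111111, BB#)
  ε-move, top B: go to q_0, push ε → (q_0, 110111111111, B#)
  ε-move, top B: go to q_0, push ε → (q_0, 110111111111, #)
  read 1, top #: go to q_1, push B# → (q_1, 10111111111, B#)
  read 1, top B: go to q_0, push BB → (q_0, 0111111111, BB#)
  ε-move, top B: go to q_0, push ε → (q_0, 0111111111, B#)
  ε-move, top B: go to q_0, push ε → (q_0, 0111111111, #)
No transition applies at (q_0, 0111111111, #); input not fully consumed.

Reject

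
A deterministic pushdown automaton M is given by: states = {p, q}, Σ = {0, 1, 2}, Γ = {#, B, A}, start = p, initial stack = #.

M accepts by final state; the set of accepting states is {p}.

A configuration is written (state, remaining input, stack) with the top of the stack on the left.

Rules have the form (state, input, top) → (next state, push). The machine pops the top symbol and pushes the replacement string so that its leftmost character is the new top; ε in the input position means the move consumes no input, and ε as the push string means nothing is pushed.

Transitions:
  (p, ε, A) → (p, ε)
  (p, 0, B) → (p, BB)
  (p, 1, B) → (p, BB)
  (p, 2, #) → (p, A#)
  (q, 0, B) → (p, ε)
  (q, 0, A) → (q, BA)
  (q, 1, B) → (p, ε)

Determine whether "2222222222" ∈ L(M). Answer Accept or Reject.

Accept

(p, 2222222222, #)
  read 2, top #: go to p, push A# → (p, 222222222, A#)
  ε-move, top A: go to p, push ε → (p, 222222222, #)
  read 2, top #: go to p, push A# → (p, 22222222, A#)
  ε-move, top A: go to p, push ε → (p, 22222222, #)
  read 2, top #: go to p, push A# → (p, 2222222, A#)
  ε-move, top A: go to p, push ε → (p, 2222222, #)
  read 2, top #: go to p, push A# → (p, 222222, A#)
  ε-move, top A: go to p, push ε → (p, 222222, #)
  read 2, top #: go to p, push A# → (p, 22222, A#)
  ε-move, top A: go to p, push ε → (p, 22222, #)
  read 2, top #: go to p, push A# → (p, 2222, A#)
  ε-move, top A: go to p, push ε → (p, 2222, #)
  read 2, top #: go to p, push A# → (p, 222, A#)
  ε-move, top A: go to p, push ε → (p, 222, #)
  read 2, top #: go to p, push A# → (p, 22, A#)
  ε-move, top A: go to p, push ε → (p, 22, #)
  read 2, top #: go to p, push A# → (p, 2, A#)
  ε-move, top A: go to p, push ε → (p, 2, #)
  read 2, top #: go to p, push A# → (p, ε, A#)
All input consumed; state p ∈ F.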